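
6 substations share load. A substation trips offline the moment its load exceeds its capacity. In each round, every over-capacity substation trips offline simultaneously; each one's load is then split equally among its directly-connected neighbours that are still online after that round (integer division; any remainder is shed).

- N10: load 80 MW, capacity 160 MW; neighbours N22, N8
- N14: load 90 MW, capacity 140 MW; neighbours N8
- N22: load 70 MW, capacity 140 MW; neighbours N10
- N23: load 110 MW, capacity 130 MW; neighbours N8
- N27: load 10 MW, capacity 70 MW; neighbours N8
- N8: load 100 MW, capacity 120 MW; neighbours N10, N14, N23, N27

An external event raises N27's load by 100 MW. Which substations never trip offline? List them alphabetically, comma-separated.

Round 1 — N27 at 110 > 70. N27 trips offline.
  N27 sheds 110 MW to N8: 110 each.
    N8: 100+110 = 210 > 120
Round 2 — N8 trips offline.
  N8 sheds 210 MW to N10, N14, N23: 70 each.
    N10: 80+70 = 150 ≤ 160
    N14: 90+70 = 160 > 140
    N23: 110+70 = 180 > 130
Round 3 — N14, N23 trip offline.
  N14 sheds 160 MW: no online neighbours, lost.
  N23 sheds 180 MW: no online neighbours, lost.
No further trips.

N10, N22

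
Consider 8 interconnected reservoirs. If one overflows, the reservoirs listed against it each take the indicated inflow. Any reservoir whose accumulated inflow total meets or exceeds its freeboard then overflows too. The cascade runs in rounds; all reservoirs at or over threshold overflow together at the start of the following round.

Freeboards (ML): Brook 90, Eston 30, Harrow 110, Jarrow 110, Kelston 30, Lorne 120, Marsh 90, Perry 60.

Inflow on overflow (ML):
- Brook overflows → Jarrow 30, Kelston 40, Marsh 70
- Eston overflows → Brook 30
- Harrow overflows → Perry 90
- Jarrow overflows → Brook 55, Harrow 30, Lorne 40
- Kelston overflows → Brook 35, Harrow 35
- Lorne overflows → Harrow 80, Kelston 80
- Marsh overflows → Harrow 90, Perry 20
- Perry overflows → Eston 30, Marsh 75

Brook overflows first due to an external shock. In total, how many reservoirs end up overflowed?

2

Round 1 — Brook overflows (initial).
  Jarrow: +30 → 30 < 110
  Kelston: +40 → 40 ≥ 30
  Marsh: +70 → 70 < 90
Round 2 — Kelston overflows.
  Harrow: +35 → 35 < 110
No further overflows.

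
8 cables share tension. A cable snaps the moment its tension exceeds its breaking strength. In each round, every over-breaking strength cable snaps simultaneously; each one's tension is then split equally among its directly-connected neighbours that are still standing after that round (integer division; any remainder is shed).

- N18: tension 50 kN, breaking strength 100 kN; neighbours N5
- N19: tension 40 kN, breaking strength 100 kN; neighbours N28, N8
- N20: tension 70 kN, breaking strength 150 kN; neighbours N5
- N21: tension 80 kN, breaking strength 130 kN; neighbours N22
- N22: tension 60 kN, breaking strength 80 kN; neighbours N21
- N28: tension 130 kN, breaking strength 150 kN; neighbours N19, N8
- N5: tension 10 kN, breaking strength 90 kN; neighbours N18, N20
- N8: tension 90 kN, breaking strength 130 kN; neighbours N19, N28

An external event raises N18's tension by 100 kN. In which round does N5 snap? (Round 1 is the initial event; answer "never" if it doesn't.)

2

Round 1 — N18 at 150 > 100. N18 snaps.
  N18 sheds 150 kN to N5: 150 each.
    N5: 10+150 = 160 > 90
Round 2 — N5 snaps.
  N5 sheds 160 kN to N20: 160 each.
    N20: 70+160 = 230 > 150
Round 3 — N20 snaps.
  N20 sheds 230 kN: no online neighbours, lost.
No further breaks.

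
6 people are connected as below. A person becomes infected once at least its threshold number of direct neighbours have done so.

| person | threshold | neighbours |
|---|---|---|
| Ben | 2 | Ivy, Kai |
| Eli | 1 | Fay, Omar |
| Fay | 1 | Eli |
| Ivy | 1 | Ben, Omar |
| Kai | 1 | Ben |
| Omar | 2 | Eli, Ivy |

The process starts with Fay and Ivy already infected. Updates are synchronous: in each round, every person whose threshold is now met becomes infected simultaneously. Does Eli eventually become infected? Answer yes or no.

yes

Round 1 — Fay, Ivy become infected (initial).
Round 2 — checking thresholds:
  Ben: 1 of 2 neighbours < 2, holds.
  Eli: 1 of 2 neighbours ≥ 1, becomes infected.
  Omar: 1 of 2 neighbours < 2, holds.
Round 3 — checking thresholds:
  Ben: 1 of 2 neighbours < 2, holds.
  Omar: 2 of 2 neighbours ≥ 2, becomes infected.
Round 4 — no new infections; cascade stops.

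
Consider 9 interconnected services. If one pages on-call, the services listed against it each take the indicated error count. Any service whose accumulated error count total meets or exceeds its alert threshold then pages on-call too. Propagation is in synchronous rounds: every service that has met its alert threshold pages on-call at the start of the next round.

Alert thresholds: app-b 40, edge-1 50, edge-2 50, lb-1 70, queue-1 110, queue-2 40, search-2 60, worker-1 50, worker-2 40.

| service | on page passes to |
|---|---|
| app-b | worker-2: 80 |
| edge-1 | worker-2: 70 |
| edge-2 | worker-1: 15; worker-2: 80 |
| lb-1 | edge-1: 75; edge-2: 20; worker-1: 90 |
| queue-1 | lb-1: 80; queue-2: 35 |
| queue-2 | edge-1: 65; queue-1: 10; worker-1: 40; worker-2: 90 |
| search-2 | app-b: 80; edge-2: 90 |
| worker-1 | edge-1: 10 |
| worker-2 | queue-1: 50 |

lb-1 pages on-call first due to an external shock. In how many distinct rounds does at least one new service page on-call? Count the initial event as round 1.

Round 1 — lb-1 pages on-call (initial).
  edge-1: +75 → 75 ≥ 50
  edge-2: +20 → 20 < 50
  worker-1: +90 → 90 ≥ 50
Round 2 — edge-1, worker-1 page on-call.
  worker-2: +70 → 70 ≥ 40
Round 3 — worker-2 pages on-call.
  queue-1: +50 → 50 < 110
No further pages.

3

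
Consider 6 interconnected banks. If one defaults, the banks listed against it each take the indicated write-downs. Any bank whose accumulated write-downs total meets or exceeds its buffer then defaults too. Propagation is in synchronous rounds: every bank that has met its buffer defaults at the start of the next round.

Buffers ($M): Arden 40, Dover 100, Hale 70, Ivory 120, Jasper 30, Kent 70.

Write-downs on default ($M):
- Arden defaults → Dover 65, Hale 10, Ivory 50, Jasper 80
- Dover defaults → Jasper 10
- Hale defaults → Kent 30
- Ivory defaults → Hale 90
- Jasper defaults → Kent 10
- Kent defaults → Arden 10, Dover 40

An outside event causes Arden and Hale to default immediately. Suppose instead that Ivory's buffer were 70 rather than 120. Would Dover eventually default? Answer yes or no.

With Ivory's buffer at 70:
Round 1 — Arden, Hale default (initial).
  Dover: +65 → 65 < 100
  Ivory: +50 → 50 < 70
  Jasper: +80 → 80 ≥ 30
  Kent: +30 → 30 < 70
Round 2 — Jasper defaults.
  Kent: +10 → 40 < 70
No further defaults.

no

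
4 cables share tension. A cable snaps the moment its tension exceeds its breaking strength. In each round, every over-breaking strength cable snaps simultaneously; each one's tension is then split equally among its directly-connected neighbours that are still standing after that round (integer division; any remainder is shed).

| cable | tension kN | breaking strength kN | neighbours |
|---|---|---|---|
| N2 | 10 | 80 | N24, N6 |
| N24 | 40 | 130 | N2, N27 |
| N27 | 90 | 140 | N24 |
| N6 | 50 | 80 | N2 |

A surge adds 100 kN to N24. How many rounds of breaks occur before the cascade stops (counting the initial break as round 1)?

2

Round 1 — N24 at 140 > 130. N24 snaps.
  N24 sheds 140 kN to N2, N27: 70 each.
    N2: 10+70 = 80 ≤ 80
    N27: 90+70 = 160 > 140
Round 2 — N27 snaps.
  N27 sheds 160 kN: no online neighbours, lost.
No further breaks.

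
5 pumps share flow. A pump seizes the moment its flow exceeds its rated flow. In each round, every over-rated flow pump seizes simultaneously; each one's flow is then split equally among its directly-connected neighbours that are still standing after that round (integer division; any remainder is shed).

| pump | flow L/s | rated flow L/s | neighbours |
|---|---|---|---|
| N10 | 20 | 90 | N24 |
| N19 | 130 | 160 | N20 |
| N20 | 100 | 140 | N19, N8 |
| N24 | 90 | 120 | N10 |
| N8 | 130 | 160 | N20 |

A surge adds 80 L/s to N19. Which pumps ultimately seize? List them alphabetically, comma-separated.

Round 1 — N19 at 210 > 160. N19 seizes.
  N19 sheds 210 L/s to N20: 210 each.
    N20: 100+210 = 310 > 140
Round 2 — N20 seizes.
  N20 sheds 310 L/s to N8: 310 each.
    N8: 130+310 = 440 > 160
Round 3 — N8 seizes.
  N8 sheds 440 L/s: no online neighbours, lost.
No further seizures.

N19, N20, N8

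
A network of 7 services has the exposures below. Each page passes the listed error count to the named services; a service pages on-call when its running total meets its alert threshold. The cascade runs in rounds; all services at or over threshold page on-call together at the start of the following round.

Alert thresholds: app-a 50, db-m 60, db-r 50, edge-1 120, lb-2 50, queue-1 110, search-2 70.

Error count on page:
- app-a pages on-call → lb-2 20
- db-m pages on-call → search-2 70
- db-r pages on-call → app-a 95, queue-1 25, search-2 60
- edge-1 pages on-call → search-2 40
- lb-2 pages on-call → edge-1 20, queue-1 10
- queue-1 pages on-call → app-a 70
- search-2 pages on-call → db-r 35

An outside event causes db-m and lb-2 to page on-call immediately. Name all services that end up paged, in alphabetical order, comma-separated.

Round 1 — db-m, lb-2 page on-call (initial).
  edge-1: +20 → 20 < 120
  queue-1: +10 → 10 < 110
  search-2: +70 → 70 ≥ 70
Round 2 — search-2 pages on-call.
  db-r: +35 → 35 < 50
No further pages.

db-m, lb-2, search-2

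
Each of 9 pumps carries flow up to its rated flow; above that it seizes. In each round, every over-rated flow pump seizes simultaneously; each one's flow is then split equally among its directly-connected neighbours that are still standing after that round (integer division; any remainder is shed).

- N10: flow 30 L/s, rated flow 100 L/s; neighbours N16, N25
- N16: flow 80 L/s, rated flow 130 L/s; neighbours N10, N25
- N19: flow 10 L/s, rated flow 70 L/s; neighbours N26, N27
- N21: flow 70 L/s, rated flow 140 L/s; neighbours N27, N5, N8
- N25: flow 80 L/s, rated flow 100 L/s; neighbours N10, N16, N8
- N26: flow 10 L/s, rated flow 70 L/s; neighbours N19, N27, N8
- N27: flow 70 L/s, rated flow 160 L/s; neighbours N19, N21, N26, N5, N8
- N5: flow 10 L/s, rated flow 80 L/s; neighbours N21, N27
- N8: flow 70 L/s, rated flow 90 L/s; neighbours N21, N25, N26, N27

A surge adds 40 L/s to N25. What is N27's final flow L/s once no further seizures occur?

106

Round 1 — N25 at 120 > 100. N25 seizes.
  N25 sheds 120 L/s to N10, N16, N8: 40 each.
    N10: 30+40 = 70 ≤ 100
    N16: 80+40 = 120 ≤ 130
    N8: 70+40 = 110 > 90
Round 2 — N8 seizes.
  N8 sheds 110 L/s to N21, N26, N27: 36 each (2 lost).
    N21: 70+36 = 106 ≤ 140
    N26: 10+36 = 46 ≤ 70
    N27: 70+36 = 106 ≤ 160
No further seizures.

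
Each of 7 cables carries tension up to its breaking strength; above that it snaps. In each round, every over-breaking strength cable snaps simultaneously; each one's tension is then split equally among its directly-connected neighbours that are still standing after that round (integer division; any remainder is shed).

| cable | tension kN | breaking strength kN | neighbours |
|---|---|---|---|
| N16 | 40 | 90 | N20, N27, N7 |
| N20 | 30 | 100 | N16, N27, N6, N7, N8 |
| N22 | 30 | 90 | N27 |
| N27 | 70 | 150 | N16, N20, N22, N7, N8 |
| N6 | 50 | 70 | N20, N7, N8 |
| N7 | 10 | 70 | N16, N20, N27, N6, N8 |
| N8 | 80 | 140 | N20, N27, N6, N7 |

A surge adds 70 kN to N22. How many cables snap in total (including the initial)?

Round 1 — N22 at 100 > 90. N22 snaps.
  N22 sheds 100 kN to N27: 100 each.
    N27: 70+100 = 170 > 150
Round 2 — N27 snaps.
  N27 sheds 170 kN to N16, N20, N7, N8: 42 each (2 lost).
    N16: 40+42 = 82 ≤ 90
    N20: 30+42 = 72 ≤ 100
    N7: 10+42 = 52 ≤ 70
    N8: 80+42 = 122 ≤ 140
No further breaks.

2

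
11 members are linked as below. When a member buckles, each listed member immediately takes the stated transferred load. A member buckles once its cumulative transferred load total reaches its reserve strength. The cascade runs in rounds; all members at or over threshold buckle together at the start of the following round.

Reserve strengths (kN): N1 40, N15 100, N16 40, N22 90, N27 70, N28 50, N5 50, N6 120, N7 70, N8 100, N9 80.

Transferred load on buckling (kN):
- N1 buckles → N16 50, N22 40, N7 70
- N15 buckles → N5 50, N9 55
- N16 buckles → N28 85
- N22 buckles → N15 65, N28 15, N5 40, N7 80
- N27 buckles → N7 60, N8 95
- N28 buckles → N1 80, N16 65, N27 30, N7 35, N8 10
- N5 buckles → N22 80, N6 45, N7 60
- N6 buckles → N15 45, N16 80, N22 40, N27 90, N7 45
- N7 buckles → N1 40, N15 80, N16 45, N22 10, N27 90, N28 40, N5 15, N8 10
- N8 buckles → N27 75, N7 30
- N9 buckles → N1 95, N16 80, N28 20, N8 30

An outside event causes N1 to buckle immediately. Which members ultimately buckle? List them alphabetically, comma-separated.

Round 1 — N1 buckles (initial).
  N16: +50 → 50 ≥ 40
  N22: +40 → 40 < 90
  N7: +70 → 70 ≥ 70
Round 2 — N16, N7 buckle.
  N15: +80 → 80 < 100
  N22: +10 → 50 < 90
  N27: +90 → 90 ≥ 70
  N28: +85+40 → 125 ≥ 50
  N5: +15 → 15 < 50
  N8: +10 → 10 < 100
Round 3 — N27, N28 buckle.
  N8: +95+10 → 115 ≥ 100
Round 4 — N8 buckles.
No further bucklings.

N1, N16, N27, N28, N7, N8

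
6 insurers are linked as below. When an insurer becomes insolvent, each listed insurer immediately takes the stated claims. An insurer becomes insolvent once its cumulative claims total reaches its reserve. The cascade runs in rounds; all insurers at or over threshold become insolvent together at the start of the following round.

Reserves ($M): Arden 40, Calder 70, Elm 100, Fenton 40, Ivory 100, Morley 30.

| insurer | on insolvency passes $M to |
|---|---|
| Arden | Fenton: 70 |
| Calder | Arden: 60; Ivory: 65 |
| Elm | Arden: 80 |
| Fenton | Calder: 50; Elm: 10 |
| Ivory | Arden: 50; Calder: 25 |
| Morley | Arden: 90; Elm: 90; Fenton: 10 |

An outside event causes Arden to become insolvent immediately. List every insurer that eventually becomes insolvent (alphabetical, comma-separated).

Round 1 — Arden becomes insolvent (initial).
  Fenton: +70 → 70 ≥ 40
Round 2 — Fenton becomes insolvent.
  Calder: +50 → 50 < 70
  Elm: +10 → 10 < 100
No further insolvencies.

Arden, Fenton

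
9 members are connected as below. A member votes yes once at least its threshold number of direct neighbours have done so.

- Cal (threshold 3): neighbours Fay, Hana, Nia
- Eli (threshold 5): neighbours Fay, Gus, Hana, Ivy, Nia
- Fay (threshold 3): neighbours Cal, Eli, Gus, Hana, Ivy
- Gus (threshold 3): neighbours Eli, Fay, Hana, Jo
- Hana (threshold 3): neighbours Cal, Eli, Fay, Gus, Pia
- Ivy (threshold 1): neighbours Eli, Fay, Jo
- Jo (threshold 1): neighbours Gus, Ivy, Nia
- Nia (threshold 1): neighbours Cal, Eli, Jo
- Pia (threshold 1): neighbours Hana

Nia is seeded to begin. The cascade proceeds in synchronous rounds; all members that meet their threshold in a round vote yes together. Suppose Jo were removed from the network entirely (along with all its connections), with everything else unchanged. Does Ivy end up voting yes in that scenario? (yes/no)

no

With Jo removed:
Round 1 — Nia votes yes (initial).
Round 2 — no new yes votes; cascade stops.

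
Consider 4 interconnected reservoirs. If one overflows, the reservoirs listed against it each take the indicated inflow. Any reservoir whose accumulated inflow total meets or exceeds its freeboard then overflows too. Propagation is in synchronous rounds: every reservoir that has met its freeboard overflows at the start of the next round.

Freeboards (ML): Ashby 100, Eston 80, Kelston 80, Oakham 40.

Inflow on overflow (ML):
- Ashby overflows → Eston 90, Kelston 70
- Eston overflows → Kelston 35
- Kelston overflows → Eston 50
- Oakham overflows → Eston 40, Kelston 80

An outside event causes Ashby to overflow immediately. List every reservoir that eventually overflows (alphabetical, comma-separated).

Round 1 — Ashby overflows (initial).
  Eston: +90 → 90 ≥ 80
  Kelston: +70 → 70 < 80
Round 2 — Eston overflows.
  Kelston: +35 → 105 ≥ 80
Round 3 — Kelston overflows.
No further overflows.

Ashby, Eston, Kelston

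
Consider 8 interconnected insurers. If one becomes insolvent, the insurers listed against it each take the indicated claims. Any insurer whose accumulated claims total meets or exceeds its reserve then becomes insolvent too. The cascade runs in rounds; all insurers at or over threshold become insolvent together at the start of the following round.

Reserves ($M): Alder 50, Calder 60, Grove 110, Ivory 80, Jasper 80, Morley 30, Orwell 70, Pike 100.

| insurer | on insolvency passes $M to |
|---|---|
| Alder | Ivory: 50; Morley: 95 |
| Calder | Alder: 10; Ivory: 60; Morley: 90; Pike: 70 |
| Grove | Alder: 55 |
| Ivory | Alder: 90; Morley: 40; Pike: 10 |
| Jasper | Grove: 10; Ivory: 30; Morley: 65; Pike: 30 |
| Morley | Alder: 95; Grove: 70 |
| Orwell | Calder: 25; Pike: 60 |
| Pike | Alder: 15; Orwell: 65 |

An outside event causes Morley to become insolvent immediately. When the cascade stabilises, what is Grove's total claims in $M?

Round 1 — Morley becomes insolvent (initial).
  Alder: +95 → 95 ≥ 50
  Grove: +70 → 70 < 110
Round 2 — Alder becomes insolvent.
  Ivory: +50 → 50 < 80
No further insolvencies.

70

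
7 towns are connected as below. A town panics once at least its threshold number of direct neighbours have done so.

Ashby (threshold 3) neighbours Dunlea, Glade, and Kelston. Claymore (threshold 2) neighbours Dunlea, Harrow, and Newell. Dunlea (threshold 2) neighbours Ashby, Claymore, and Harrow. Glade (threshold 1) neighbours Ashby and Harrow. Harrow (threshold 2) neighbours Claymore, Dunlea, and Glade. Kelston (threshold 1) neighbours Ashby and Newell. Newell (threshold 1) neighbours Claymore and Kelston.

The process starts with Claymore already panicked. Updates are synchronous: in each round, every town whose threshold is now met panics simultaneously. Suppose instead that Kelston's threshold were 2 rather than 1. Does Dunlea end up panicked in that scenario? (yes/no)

no

With Kelston's threshold at 2:
Round 1 — Claymore panics (initial).
Round 2 — checking thresholds:
  Dunlea: 1 of 3 neighbours < 2, holds.
  Harrow: 1 of 3 neighbours < 2, holds.
  Newell: 1 of 2 neighbours ≥ 1, panics.
Round 3 — no new panics; cascade stops.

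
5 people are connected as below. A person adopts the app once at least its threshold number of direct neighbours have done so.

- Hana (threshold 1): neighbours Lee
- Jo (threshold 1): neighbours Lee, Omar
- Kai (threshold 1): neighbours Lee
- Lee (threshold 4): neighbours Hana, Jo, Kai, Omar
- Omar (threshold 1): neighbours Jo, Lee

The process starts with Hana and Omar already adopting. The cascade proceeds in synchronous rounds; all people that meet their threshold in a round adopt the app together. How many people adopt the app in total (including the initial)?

Round 1 — Hana, Omar adopt the app (initial).
Round 2 — checking thresholds:
  Jo: 1 of 2 neighbours ≥ 1, adopts the app.
  Lee: 2 of 4 neighbours < 4, holds.
Round 3 — no new adoptions; cascade stops.

3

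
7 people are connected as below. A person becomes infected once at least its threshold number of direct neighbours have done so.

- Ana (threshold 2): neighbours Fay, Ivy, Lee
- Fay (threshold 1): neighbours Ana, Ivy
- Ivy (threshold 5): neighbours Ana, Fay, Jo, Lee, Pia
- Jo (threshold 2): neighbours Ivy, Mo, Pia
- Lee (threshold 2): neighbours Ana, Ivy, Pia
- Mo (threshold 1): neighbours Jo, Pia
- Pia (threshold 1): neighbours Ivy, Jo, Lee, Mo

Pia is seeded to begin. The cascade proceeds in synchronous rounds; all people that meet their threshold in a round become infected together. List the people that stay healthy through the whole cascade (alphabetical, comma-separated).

Ana, Fay, Ivy, Lee

Round 1 — Pia becomes infected (initial).
Round 2 — checking thresholds:
  Ivy: 1 of 5 neighbours < 5, holds.
  Jo: 1 of 3 neighbours < 2, holds.
  Lee: 1 of 3 neighbours < 2, holds.
  Mo: 1 of 2 neighbours ≥ 1, becomes infected.
Round 3 — checking thresholds:
  Ivy: 1 of 5 neighbours < 5, holds.
  Jo: 2 of 3 neighbours ≥ 2, becomes infected.
  Lee: 1 of 3 neighbours < 2, holds.
Round 4 — no new infections; cascade stops.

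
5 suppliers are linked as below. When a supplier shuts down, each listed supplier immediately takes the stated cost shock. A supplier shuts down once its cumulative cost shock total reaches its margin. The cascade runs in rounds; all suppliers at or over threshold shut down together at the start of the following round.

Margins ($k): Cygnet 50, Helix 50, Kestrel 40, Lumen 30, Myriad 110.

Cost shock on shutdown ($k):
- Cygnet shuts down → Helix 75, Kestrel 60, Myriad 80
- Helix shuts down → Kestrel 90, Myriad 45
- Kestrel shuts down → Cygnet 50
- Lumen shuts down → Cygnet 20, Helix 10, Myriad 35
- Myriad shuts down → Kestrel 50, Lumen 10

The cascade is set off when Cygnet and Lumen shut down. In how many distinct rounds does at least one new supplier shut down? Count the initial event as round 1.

2

Round 1 — Cygnet, Lumen shut down (initial).
  Helix: +75+10 → 85 ≥ 50
  Kestrel: +60 → 60 ≥ 40
  Myriad: +80+35 → 115 ≥ 110
Round 2 — Helix, Kestrel, Myriad shut down.
No further shutdowns.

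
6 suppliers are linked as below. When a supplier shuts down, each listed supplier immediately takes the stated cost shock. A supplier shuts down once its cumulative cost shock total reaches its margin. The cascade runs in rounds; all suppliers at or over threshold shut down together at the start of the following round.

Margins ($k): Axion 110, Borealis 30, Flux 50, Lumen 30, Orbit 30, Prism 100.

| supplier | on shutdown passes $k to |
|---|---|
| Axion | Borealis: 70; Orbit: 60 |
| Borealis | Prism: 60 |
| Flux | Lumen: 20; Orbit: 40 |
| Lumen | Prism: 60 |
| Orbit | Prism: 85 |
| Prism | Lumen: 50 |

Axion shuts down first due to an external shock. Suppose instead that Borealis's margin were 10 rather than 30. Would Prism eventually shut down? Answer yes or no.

yes

With Borealis's margin at 10:
Round 1 — Axion shuts down (initial).
  Borealis: +70 → 70 ≥ 10
  Orbit: +60 → 60 ≥ 30
Round 2 — Borealis, Orbit shut down.
  Prism: +60+85 → 145 ≥ 100
Round 3 — Prism shuts down.
  Lumen: +50 → 50 ≥ 30
Round 4 — Lumen shuts down.
No further shutdowns.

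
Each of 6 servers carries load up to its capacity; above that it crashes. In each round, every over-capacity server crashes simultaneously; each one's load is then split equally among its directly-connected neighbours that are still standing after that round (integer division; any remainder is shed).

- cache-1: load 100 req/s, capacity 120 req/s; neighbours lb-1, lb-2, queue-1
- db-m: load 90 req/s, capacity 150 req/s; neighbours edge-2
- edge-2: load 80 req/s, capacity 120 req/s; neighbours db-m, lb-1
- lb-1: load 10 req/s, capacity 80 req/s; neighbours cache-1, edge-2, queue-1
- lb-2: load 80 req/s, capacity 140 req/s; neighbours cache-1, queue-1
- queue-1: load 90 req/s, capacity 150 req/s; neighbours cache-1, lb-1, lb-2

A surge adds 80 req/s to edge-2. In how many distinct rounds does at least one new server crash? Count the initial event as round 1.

4

Round 1 — edge-2 at 160 > 120. edge-2 crashes.
  edge-2 sheds 160 req/s to db-m, lb-1: 80 each.
    db-m: 90+80 = 170 > 150
    lb-1: 10+80 = 90 > 80
Round 2 — db-m, lb-1 crash.
  db-m sheds 170 req/s: no online neighbours, lost.
  lb-1 sheds 90 req/s to cache-1, queue-1: 45 each.
    cache-1: 100+45 = 145 > 120
    queue-1: 90+45 = 135 ≤ 150
Round 3 — cache-1 crashes.
  cache-1 sheds 145 req/s to lb-2, queue-1: 72 each (1 lost).
    lb-2: 80+72 = 152 > 140
    queue-1: 135+72 = 207 > 150
Round 4 — lb-2, queue-1 crash.
  lb-2 sheds 152 req/s: no online neighbours, lost.
  queue-1 sheds 207 req/s: no online neighbours, lost.
No further crashes.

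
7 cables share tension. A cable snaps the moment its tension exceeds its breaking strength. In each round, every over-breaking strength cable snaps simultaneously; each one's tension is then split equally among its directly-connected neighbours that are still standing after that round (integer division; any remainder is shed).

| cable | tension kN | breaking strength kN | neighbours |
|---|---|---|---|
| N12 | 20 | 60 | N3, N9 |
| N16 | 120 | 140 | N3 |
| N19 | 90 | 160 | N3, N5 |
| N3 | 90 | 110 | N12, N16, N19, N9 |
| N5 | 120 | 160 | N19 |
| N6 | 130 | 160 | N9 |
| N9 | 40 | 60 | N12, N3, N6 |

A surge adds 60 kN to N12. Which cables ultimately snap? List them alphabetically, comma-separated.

Round 1 — N12 at 80 > 60. N12 snaps.
  N12 sheds 80 kN to N3, N9: 40 each.
    N3: 90+40 = 130 > 110
    N9: 40+40 = 80 > 60
Round 2 — N3, N9 snap.
  N3 sheds 130 kN to N16, N19: 65 each.
    N16: 120+65 = 185 > 140
    N19: 90+65 = 155 ≤ 160
  N9 sheds 80 kN to N6: 80 each.
    N6: 130+80 = 210 > 160
Round 3 — N16, N6 snap.
  N16 sheds 185 kN: no online neighbours, lost.
  N6 sheds 210 kN: no online neighbours, lost.
No further breaks.

N12, N16, N3, N6, N9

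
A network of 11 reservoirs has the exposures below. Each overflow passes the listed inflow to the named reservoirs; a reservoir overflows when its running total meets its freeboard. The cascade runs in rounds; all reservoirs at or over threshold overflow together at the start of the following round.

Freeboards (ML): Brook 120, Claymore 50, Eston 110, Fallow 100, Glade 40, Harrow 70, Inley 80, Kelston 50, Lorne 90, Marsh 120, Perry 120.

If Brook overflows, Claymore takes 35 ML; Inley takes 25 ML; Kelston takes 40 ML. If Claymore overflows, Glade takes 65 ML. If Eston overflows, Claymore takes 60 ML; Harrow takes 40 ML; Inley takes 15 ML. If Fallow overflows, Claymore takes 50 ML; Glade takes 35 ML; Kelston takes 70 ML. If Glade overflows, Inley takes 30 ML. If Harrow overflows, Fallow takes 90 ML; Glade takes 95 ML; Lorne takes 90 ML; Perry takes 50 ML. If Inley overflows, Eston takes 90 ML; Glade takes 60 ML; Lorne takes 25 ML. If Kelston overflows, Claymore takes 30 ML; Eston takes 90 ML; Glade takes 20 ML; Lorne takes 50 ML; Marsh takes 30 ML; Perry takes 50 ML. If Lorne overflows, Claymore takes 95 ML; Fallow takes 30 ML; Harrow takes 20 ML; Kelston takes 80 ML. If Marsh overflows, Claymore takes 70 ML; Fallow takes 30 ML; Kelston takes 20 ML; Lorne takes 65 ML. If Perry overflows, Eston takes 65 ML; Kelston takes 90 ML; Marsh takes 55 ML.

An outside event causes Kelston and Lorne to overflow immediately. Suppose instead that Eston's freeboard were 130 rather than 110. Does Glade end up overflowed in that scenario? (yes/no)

With Eston's freeboard at 130:
Round 1 — Kelston, Lorne overflow (initial).
  Claymore: +30+95 → 125 ≥ 50
  Eston: +90 → 90 < 130
  Fallow: +30 → 30 < 100
  Glade: +20 → 20 < 40
  Harrow: +20 → 20 < 70
  Marsh: +30 → 30 < 120
  Perry: +50 → 50 < 120
Round 2 — Claymore overflows.
  Glade: +65 → 85 ≥ 40
Round 3 — Glade overflows.
  Inley: +30 → 30 < 80
No further overflows.

yes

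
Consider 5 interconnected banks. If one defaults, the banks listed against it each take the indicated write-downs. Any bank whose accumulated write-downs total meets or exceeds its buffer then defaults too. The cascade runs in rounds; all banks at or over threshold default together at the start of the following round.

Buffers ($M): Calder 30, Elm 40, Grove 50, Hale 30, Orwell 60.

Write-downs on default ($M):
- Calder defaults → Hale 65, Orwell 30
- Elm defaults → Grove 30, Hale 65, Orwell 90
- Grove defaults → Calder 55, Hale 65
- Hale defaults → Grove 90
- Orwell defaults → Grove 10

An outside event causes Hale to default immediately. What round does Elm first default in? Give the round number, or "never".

Round 1 — Hale defaults (initial).
  Grove: +90 → 90 ≥ 50
Round 2 — Grove defaults.
  Calder: +55 → 55 ≥ 30
Round 3 — Calder defaults.
  Orwell: +30 → 30 < 60
No further defaults.

never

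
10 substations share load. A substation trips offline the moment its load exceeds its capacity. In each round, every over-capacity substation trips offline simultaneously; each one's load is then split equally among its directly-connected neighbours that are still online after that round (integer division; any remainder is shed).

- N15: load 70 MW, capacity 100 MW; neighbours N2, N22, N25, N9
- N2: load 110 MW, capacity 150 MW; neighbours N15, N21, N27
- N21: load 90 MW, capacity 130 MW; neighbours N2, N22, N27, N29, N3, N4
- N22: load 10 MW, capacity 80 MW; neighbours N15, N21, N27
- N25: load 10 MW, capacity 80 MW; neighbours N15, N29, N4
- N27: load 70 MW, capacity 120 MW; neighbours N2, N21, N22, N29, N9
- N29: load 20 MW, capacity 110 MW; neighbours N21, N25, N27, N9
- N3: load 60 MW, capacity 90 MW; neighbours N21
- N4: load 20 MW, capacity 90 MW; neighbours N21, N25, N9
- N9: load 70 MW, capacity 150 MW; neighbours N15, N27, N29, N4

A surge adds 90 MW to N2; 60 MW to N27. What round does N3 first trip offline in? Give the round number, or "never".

3

Round 1 — N2 at 200 > 150; N27 at 130 > 120. N2, N27 trip offline.
  N2 sheds 200 MW to N15, N21: 100 each.
    N15: 70+100 = 170 > 100
    N21: 90+100 = 190 > 130
  N27 sheds 130 MW to N21, N22, N29, N9: 32 each (2 lost).
    N21: 190+32 = 222 > 130
    N22: 10+32 = 42 ≤ 80
    N29: 20+32 = 52 ≤ 110
    N9: 70+32 = 102 ≤ 150
Round 2 — N15, N21 trip offline.
  N15 sheds 170 MW to N22, N25, N9: 56 each (2 lost).
    N22: 42+56 = 98 > 80
    N25: 10+56 = 66 ≤ 80
    N9: 102+56 = 158 > 150
  N21 sheds 222 MW to N22, N29, N3, N4: 55 each (2 lost).
    N22: 98+55 = 153 > 80
    N29: 52+55 = 107 ≤ 110
    N3: 60+55 = 115 > 90
    N4: 20+55 = 75 ≤ 90
Round 3 — N22, N3, N9 trip offline.
  N22 sheds 153 MW: no online neighbours, lost.
  N3 sheds 115 MW: no online neighbours, lost.
  N9 sheds 158 MW to N29, N4: 79 each.
    N29: 107+79 = 186 > 110
    N4: 75+79 = 154 > 90
Round 4 — N29, N4 trip offline.
  N29 sheds 186 MW to N25: 186 each.
    N25: 66+186 = 252 > 80
  N4 sheds 154 MW to N25: 154 each.
    N25: 252+154 = 406 > 80
Round 5 — N25 trips offline.
  N25 sheds 406 MW: no online neighbours, lost.
No further trips.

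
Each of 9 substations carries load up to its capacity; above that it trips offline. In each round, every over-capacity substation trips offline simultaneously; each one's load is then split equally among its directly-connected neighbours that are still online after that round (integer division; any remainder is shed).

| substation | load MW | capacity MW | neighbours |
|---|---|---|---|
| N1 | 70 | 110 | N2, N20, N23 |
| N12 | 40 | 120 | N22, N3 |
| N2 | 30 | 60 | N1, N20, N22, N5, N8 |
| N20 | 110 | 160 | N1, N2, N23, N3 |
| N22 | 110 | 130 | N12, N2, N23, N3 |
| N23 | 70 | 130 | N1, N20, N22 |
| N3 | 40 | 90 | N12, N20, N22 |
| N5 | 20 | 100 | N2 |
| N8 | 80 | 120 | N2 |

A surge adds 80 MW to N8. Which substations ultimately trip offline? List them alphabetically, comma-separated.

Round 1 — N8 at 160 > 120. N8 trips offline.
  N8 sheds 160 MW to N2: 160 each.
    N2: 30+160 = 190 > 60
Round 2 — N2 trips offline.
  N2 sheds 190 MW to N1, N20, N22, N5: 47 each (2 lost).
    N1: 70+47 = 117 > 110
    N20: 110+47 = 157 ≤ 160
    N22: 110+47 = 157 > 130
    N5: 20+47 = 67 ≤ 100
Round 3 — N1, N22 trip offline.
  N1 sheds 117 MW to N20, N23: 58 each (1 lost).
    N20: 157+58 = 215 > 160
    N23: 70+58 = 128 ≤ 130
  N22 sheds 157 MW to N12, N23, N3: 52 each (1 lost).
    N12: 40+52 = 92 ≤ 120
    N23: 128+52 = 180 > 130
    N3: 40+52 = 92 > 90
Round 4 — N20, N23, N3 trip offline.
  N20 sheds 215 MW: no online neighbours, lost.
  N23 sheds 180 MW: no online neighbours, lost.
  N3 sheds 92 MW to N12: 92 each.
    N12: 92+92 = 184 > 120
Round 5 — N12 trips offline.
  N12 sheds 184 MW: no online neighbours, lost.
No further trips.

N1, N12, N2, N20, N22, N23, N3, N8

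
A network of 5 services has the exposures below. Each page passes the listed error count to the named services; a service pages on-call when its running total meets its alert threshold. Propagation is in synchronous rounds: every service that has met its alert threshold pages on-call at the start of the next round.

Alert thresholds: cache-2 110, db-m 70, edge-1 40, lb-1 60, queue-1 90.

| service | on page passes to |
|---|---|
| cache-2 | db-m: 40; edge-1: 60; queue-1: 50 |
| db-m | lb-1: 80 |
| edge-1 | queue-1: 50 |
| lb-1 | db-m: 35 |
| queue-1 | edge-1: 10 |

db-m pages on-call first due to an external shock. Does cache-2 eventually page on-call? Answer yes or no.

no

Round 1 — db-m pages on-call (initial).
  lb-1: +80 → 80 ≥ 60
Round 2 — lb-1 pages on-call.
No further pages.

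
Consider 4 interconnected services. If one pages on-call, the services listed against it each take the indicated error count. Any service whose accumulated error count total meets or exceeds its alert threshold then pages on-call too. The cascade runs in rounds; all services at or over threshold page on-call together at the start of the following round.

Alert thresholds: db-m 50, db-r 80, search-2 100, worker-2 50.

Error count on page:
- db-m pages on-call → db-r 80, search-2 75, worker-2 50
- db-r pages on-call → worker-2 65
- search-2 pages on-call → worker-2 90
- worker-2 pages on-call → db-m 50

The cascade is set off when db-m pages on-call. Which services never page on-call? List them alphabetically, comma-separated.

Round 1 — db-m pages on-call (initial).
  db-r: +80 → 80 ≥ 80
  search-2: +75 → 75 < 100
  worker-2: +50 → 50 ≥ 50
Round 2 — db-r, worker-2 page on-call.
No further pages.

search-2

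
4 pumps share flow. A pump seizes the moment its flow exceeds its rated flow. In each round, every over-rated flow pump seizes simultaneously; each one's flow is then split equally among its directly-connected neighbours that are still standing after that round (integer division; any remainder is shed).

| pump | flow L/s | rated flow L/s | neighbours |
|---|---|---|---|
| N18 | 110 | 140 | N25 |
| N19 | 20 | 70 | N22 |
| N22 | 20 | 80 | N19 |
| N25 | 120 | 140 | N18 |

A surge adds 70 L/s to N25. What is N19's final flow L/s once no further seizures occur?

Round 1 — N25 at 190 > 140. N25 seizes.
  N25 sheds 190 L/s to N18: 190 each.
    N18: 110+190 = 300 > 140
Round 2 — N18 seizes.
  N18 sheds 300 L/s: no online neighbours, lost.
No further seizures.

20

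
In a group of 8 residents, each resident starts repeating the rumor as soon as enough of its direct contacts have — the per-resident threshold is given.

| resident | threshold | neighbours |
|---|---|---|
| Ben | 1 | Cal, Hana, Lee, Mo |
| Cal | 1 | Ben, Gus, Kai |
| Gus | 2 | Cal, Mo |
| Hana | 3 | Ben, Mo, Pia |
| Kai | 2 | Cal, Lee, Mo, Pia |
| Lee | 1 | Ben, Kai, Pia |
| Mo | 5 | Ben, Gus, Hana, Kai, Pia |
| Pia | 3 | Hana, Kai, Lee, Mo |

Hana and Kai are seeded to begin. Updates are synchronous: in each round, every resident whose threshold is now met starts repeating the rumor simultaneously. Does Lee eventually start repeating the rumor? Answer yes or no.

Round 1 — Hana, Kai start repeating the rumor (initial).
Round 2 — checking thresholds:
  Ben: 1 of 4 neighbours ≥ 1, starts repeating the rumor.
  Cal: 1 of 3 neighbours ≥ 1, starts repeating the rumor.
  Lee: 1 of 3 neighbours ≥ 1, starts repeating the rumor.
  Mo: 2 of 5 neighbours < 5, holds.
  Pia: 2 of 4 neighbours < 3, holds.
Round 3 — checking thresholds:
  Gus: 1 of 2 neighbours < 2, holds.
  Mo: 3 of 5 neighbours < 5, holds.
  Pia: 3 of 4 neighbours ≥ 3, starts repeating the rumor.
Round 4 — no new spreads; cascade stops.

yes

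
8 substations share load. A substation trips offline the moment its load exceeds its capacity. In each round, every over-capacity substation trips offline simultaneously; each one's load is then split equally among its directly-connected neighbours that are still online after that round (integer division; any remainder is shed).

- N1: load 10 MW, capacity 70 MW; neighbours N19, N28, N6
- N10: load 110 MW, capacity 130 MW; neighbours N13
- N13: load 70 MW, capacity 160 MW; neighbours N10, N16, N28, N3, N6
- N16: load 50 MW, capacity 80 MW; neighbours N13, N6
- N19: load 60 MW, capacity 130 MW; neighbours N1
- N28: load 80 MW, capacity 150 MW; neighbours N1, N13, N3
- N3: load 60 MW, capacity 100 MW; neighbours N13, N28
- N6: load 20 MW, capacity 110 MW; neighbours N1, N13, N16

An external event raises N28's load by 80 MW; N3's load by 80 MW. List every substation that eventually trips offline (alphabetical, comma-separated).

N1, N10, N13, N16, N28, N3, N6

Round 1 — N28 at 160 > 150; N3 at 140 > 100. N28, N3 trip offline.
  N28 sheds 160 MW to N1, N13: 80 each.
    N1: 10+80 = 90 > 70
    N13: 70+80 = 150 ≤ 160
  N3 sheds 140 MW to N13: 140 each.
    N13: 150+140 = 290 > 160
Round 2 — N1, N13 trip offline.
  N1 sheds 90 MW to N19, N6: 45 each.
    N19: 60+45 = 105 ≤ 130
    N6: 20+45 = 65 ≤ 110
  N13 sheds 290 MW to N10, N16, N6: 96 each (2 lost).
    N10: 110+96 = 206 > 130
    N16: 50+96 = 146 > 80
    N6: 65+96 = 161 > 110
Round 3 — N10, N16, N6 trip offline.
  N10 sheds 206 MW: no online neighbours, lost.
  N16 sheds 146 MW: no online neighbours, lost.
  N6 sheds 161 MW: no online neighbours, lost.
No further trips.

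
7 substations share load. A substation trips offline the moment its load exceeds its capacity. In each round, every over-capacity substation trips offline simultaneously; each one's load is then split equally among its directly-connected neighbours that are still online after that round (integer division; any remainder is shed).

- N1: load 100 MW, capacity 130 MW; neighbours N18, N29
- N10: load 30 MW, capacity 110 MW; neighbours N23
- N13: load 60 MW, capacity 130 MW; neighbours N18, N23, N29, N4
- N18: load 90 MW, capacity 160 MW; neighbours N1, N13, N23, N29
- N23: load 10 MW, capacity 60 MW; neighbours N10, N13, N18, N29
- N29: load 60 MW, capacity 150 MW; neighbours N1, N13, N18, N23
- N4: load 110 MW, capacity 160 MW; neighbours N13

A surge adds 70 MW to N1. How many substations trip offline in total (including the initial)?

6

Round 1 — N1 at 170 > 130. N1 trips offline.
  N1 sheds 170 MW to N18, N29: 85 each.
    N18: 90+85 = 175 > 160
    N29: 60+85 = 145 ≤ 150
Round 2 — N18 trips offline.
  N18 sheds 175 MW to N13, N23, N29: 58 each (1 lost).
    N13: 60+58 = 118 ≤ 130
    N23: 10+58 = 68 > 60
    N29: 145+58 = 203 > 150
Round 3 — N23, N29 trip offline.
  N23 sheds 68 MW to N10, N13: 34 each.
    N10: 30+34 = 64 ≤ 110
    N13: 118+34 = 152 > 130
  N29 sheds 203 MW to N13: 203 each.
    N13: 152+203 = 355 > 130
Round 4 — N13 trips offline.
  N13 sheds 355 MW to N4: 355 each.
    N4: 110+355 = 465 > 160
Round 5 — N4 trips offline.
  N4 sheds 465 MW: no online neighbours, lost.
No further trips.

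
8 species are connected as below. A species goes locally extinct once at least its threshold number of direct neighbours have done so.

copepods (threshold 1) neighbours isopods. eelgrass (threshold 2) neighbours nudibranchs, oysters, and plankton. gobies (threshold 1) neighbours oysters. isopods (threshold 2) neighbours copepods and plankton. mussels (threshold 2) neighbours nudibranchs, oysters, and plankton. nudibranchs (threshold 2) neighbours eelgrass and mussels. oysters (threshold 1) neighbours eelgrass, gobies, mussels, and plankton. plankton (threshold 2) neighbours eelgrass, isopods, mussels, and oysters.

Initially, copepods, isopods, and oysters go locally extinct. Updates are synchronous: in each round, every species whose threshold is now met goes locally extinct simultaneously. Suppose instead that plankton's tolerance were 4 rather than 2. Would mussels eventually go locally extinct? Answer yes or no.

With plankton's tolerance at 4:
Round 1 — copepods, isopods, oysters go locally extinct (initial).
Round 2 — checking thresholds:
  eelgrass: 1 of 3 neighbours < 2, not yet.
  gobies: 1 of 1 neighbours ≥ 1, goes locally extinct.
  mussels: 1 of 3 neighbours < 2, not yet.
  plankton: 2 of 4 neighbours < 4, not yet.
Round 3 — no new extinctions; cascade stops.

no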